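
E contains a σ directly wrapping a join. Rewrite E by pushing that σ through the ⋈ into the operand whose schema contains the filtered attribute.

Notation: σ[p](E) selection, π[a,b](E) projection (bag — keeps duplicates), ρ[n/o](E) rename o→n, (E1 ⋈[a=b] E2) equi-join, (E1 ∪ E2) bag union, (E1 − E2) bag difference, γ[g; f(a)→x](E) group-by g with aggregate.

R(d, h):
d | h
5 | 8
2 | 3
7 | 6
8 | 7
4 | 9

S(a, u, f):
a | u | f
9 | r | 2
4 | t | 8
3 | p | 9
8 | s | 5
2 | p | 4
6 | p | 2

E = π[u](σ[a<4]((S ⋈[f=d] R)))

σ filters on a, owned by the left side.
E' = π[u]((σ[a<4](S) ⋈[f=d] R))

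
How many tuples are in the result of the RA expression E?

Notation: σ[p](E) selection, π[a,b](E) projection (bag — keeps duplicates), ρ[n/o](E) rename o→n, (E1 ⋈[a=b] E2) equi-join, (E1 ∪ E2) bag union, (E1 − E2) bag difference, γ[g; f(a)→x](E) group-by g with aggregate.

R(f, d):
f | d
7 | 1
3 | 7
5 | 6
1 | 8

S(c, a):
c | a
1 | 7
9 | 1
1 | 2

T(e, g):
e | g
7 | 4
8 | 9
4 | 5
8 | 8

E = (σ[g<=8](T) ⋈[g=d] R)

Stepwise |·|:
  T → 4
  σ[g<=8](T) → 3
  R → 4
  (σ[g<=8](T) ⋈[g=d] R) → 1

|E| = 1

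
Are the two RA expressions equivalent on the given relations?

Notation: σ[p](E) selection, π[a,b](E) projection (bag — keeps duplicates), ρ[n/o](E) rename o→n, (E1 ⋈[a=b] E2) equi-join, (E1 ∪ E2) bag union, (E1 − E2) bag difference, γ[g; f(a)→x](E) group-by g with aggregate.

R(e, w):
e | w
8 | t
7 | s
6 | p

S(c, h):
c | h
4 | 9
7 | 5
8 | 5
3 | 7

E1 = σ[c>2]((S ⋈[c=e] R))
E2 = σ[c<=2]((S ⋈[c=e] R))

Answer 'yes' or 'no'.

E1 row counts bottom-up:
  S → 4
  R → 3
  (S ⋈[c=e] R) → 2
  σ[c>2]((S ⋈[c=e] R)) → 2
E2 row counts bottom-up:
  S → 4
  R → 3
  (S ⋈[c=e] R) → 2
  σ[c<=2]((S ⋈[c=e] R)) → 0

E1 result:
c | h | e | w
7 | 5 | 7 | s
8 | 5 | 8 | t
E2 result:
c | h | e | w
(0 rows)
Witness: (8, 5, 8, 't') appears 1× in E1 but 0× in E2.

no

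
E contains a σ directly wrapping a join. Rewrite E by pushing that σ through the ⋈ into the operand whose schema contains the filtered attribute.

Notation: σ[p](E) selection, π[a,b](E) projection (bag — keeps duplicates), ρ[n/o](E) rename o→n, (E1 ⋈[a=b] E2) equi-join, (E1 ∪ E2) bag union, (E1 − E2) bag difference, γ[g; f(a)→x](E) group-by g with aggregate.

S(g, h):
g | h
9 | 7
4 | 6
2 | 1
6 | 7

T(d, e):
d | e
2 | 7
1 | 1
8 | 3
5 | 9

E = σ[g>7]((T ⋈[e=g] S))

σ filters on g, owned by the right side.
E' = (T ⋈[e=g] σ[g>7](S))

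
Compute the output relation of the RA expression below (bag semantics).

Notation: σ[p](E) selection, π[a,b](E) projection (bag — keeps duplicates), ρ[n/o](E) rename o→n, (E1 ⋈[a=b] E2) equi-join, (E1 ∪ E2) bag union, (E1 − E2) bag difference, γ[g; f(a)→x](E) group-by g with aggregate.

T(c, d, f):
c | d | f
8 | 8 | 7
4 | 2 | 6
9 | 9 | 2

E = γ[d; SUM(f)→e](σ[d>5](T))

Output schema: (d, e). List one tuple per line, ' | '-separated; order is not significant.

Per-node cardinality:
  T → 3
  σ[d>5](T) → 2
  γ[d; SUM(f)→e](σ[d>5](T)) → 2

== RESULT ==
d | e
8 | 7
9 | 2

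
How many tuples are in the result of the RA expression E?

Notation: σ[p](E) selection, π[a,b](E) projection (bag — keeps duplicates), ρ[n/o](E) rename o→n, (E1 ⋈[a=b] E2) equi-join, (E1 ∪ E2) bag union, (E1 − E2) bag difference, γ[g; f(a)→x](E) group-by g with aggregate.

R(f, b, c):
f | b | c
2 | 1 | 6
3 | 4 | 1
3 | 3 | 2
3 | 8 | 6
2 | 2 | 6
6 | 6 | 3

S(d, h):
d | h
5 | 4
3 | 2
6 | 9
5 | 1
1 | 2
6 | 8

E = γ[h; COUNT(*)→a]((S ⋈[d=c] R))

Subexpression sizes:
  S → 6
  R → 6
  (S ⋈[d=c] R) → 8
  γ[h; COUNT(*)→a]((S ⋈[d=c] R)) → 3

|E| = 3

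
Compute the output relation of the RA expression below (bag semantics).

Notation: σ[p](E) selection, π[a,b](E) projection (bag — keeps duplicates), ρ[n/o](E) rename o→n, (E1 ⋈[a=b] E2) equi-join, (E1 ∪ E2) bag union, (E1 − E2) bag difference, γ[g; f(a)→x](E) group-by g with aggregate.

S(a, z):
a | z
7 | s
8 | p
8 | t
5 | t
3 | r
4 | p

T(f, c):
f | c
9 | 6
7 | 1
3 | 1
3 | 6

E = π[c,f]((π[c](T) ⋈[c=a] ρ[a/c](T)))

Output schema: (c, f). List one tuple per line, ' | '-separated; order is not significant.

Subexpression sizes:
  T → 4
  π[c](T) → 4
  T → 4
  ρ[a/c](T) → 4
  (π[c](T) ⋈[c=a] ρ[a/c](T)) → 8
  π[c,f]((π[c](T) ⋈[c=a] ρ[a/c](T))) → 8

== RESULT ==
c | f
1 | 3
1 | 3
1 | 7
1 | 7
6 | 3
6 | 3
6 | 9
6 | 9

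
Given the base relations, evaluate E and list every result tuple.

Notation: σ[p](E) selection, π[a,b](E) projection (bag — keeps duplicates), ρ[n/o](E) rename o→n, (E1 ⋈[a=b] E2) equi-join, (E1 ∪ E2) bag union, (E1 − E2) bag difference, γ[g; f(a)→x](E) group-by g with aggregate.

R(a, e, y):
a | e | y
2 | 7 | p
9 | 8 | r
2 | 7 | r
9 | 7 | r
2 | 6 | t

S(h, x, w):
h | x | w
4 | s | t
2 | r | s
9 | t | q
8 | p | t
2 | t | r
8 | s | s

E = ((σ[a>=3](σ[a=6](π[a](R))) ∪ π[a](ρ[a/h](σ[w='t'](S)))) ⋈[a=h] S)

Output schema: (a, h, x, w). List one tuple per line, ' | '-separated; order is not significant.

Per-node cardinality:
  R → 5
  π[a](R) → 5
  σ[a=6](π[a](R)) → 0
  σ[a>=3](σ[a=6](π[a](R))) → 0
  S → 6
  σ[w='t'](S) → 2
  ρ[a/h](σ[w='t'](S)) → 2
  π[a](ρ[a/h](σ[w='t'](S))) → 2
  (σ[a>=3](σ[a=6](π[a](R))) ∪ π[a](ρ[a/h](σ[w='t'](S)))) → 2
  S → 6
  ((σ[a>=3](σ[a=6](π[a](R))) ∪ π[a](ρ[a/h](σ[w='t'](S)))) ⋈[a=h] S) → 3

== RESULT ==
a | h | x | w
4 | 4 | s | t
8 | 8 | p | t
8 | 8 | s | s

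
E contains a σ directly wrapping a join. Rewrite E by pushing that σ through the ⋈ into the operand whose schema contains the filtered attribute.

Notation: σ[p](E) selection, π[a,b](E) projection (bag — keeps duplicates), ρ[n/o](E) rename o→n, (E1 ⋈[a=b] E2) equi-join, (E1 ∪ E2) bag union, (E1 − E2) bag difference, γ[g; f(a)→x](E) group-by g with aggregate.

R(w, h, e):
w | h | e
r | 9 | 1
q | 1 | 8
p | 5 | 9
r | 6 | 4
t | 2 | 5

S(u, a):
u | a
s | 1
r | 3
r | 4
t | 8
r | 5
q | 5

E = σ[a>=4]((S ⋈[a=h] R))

σ filters on a, owned by the left side.
E' = (σ[a>=4](S) ⋈[a=h] R)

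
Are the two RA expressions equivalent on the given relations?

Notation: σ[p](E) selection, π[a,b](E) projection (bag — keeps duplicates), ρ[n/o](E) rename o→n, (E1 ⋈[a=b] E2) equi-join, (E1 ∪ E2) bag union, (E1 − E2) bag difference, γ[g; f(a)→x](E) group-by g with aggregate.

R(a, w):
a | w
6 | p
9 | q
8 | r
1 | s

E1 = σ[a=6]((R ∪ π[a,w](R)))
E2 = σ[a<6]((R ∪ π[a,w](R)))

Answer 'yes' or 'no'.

E1 stepwise |·|:
  R → 4
  R → 4
  π[a,w](R) → 4
  (R ∪ π[a,w](R)) → 8
  σ[a=6]((R ∪ π[a,w](R))) → 2
E2 stepwise |·|:
  R → 4
  R → 4
  π[a,w](R) → 4
  (R ∪ π[a,w](R)) → 8
  σ[a<6]((R ∪ π[a,w](R))) → 2

E1 result:
a | w
6 | p
6 | p
E2 result:
a | w
1 | s
1 | s
Witness: (6, 'p') appears 2× in E1 but 0× in E2.

no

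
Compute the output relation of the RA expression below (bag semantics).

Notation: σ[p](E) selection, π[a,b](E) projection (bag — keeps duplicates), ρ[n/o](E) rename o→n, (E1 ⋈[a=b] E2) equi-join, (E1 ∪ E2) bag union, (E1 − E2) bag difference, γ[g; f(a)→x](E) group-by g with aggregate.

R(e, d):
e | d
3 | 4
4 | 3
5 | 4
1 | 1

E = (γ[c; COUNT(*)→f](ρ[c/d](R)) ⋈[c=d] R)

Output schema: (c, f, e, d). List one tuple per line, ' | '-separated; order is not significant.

Per-node cardinality:
  R → 4
  ρ[c/d](R) → 4
  γ[c; COUNT(*)→f](ρ[c/d](R)) → 3
  R → 4
  (γ[c; COUNT(*)→f](ρ[c/d](R)) ⋈[c=d] R) → 4

== RESULT ==
c | f | e | d
1 | 1 | 1 | 1
3 | 1 | 4 | 3
4 | 2 | 3 | 4
4 | 2 | 5 | 4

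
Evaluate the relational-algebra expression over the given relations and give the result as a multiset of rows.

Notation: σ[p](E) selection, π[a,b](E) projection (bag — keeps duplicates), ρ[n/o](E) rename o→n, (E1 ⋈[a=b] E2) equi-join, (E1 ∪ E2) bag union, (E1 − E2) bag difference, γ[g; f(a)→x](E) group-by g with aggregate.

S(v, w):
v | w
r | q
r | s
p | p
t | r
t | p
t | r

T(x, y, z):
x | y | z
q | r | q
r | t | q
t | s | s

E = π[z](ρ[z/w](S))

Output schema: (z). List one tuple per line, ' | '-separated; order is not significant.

Per-node cardinality:
  S → 6
  ρ[z/w](S) → 6
  π[z](ρ[z/w](S)) → 6

== RESULT ==
z
p
p
q
r
r
s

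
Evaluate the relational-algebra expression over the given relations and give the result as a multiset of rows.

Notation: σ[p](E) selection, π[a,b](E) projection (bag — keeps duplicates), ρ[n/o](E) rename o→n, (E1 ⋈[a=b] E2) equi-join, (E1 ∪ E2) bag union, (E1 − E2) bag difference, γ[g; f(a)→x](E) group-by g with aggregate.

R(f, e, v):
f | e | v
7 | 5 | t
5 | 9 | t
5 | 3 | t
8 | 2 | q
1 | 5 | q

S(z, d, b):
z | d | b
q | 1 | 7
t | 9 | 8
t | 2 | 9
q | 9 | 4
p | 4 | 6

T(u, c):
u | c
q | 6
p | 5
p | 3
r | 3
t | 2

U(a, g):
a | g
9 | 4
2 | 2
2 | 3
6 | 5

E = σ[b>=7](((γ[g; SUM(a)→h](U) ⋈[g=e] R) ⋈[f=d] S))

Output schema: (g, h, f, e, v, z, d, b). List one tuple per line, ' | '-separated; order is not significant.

Row counts bottom-up:
  U → 4
  γ[g; SUM(a)→h](U) → 4
  R → 5
  (γ[g; SUM(a)→h](U) ⋈[g=e] R) → 4
  S → 5
  ((γ[g; SUM(a)→h](U) ⋈[g=e] R) ⋈[f=d] S) → 1
  σ[b>=7](((γ[g; SUM(a)→h](U) ⋈[g=e] R) ⋈[f=d] S)) → 1

== RESULT ==
g | h | f | e | v | z | d | b
5 | 6 | 1 | 5 | q | q | 1 | 7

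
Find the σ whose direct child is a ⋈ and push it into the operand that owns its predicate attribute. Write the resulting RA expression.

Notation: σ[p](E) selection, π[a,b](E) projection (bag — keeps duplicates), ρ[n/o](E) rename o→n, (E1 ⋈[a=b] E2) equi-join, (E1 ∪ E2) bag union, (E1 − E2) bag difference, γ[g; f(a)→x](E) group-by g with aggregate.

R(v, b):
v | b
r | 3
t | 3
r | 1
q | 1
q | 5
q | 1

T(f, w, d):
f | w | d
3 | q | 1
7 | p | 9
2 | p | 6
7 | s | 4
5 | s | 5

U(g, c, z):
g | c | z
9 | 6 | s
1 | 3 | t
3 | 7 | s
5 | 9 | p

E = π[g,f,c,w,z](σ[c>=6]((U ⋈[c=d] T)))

σ filters on c, owned by the left side.
E' = π[g,f,c,w,z]((σ[c>=6](U) ⋈[c=d] T))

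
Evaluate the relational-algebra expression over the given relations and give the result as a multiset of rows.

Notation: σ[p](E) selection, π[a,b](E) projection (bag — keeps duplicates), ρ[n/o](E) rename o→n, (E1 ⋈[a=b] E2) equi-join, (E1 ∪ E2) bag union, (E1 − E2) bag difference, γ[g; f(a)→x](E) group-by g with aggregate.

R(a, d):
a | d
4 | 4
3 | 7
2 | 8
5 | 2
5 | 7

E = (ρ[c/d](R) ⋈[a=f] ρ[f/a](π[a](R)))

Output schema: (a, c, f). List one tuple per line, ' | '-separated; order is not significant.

Per-node cardinality:
  R → 5
  ρ[c/d](R) → 5
  R → 5
  π[a](R) → 5
  ρ[f/a](π[a](R)) → 5
  (ρ[c/d](R) ⋈[a=f] ρ[f/a](π[a](R))) → 7

== RESULT ==
a | c | f
2 | 8 | 2
3 | 7 | 3
4 | 4 | 4
5 | 2 | 5
5 | 2 | 5
5 | 7 | 5
5 | 7 | 5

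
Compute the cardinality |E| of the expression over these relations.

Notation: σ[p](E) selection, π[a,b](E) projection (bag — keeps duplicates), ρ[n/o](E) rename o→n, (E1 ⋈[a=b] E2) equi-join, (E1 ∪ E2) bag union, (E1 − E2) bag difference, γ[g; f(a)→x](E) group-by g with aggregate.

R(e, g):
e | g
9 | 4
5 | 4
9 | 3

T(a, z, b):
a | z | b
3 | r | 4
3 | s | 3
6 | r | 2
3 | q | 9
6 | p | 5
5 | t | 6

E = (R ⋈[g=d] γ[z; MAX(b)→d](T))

Per-node cardinality:
  R → 3
  T → 6
  γ[z; MAX(b)→d](T) → 5
  (R ⋈[g=d] γ[z; MAX(b)→d](T)) → 3

|E| = 3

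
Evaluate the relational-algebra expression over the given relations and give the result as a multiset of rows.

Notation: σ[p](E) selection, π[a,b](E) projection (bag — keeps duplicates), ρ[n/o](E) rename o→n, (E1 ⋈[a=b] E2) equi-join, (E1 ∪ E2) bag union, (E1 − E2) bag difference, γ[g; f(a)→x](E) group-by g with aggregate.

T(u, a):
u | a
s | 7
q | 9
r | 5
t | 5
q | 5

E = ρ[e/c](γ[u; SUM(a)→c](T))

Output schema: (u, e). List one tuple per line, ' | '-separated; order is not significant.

Subexpression sizes:
  T → 5
  γ[u; SUM(a)→c](T) → 4
  ρ[e/c](γ[u; SUM(a)→c](T)) → 4

== RESULT ==
u | e
q | 14
r | 5
s | 7
t | 5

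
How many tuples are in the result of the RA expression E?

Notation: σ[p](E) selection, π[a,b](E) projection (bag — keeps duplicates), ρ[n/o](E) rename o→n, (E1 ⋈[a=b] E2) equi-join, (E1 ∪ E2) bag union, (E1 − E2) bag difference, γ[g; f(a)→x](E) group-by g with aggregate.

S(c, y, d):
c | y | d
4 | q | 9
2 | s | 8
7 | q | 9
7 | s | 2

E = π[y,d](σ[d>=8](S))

Subexpression sizes:
  S → 4
  σ[d>=8](S) → 3
  π[y,d](σ[d>=8](S)) → 3

|E| = 3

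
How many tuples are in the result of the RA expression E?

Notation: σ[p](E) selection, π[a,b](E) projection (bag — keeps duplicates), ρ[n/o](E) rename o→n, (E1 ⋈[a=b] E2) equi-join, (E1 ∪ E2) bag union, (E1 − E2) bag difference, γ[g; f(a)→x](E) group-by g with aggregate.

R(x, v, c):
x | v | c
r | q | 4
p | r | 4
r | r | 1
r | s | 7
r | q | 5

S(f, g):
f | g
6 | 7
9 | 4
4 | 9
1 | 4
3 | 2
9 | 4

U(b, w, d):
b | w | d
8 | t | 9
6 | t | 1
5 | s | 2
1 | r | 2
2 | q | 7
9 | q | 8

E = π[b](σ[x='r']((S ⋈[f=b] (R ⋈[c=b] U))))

Subexpression sizes:
  S → 6
  R → 5
  U → 6
  (R ⋈[c=b] U) → 2
  (S ⋈[f=b] (R ⋈[c=b] U)) → 1
  σ[x='r']((S ⋈[f=b] (R ⋈[c=b] U))) → 1
  π[b](σ[x='r']((S ⋈[f=b] (R ⋈[c=b] U)))) → 1

|E| = 1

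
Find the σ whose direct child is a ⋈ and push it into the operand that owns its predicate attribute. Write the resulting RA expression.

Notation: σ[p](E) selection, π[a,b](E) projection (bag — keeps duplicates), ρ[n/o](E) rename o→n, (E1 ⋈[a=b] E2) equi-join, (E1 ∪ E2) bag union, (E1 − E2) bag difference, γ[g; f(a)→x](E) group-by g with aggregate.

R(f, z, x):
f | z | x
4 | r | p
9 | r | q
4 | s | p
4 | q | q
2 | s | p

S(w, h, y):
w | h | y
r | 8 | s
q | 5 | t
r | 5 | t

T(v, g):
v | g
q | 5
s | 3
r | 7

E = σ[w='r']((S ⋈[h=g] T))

σ filters on w, owned by the left side.
E' = (σ[w='r'](S) ⋈[h=g] T)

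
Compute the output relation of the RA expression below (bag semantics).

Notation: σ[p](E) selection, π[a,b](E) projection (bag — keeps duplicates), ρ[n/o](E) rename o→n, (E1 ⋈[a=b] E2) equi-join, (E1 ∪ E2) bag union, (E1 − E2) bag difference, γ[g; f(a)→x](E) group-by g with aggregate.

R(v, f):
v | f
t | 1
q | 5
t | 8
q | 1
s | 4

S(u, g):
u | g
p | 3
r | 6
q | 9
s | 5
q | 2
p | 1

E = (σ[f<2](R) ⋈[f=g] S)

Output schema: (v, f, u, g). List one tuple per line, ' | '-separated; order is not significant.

Subexpression sizes:
  R → 5
  σ[f<2](R) → 2
  S → 6
  (σ[f<2](R) ⋈[f=g] S) → 2

== RESULT ==
v | f | u | g
q | 1 | p | 1
t | 1 | p | 1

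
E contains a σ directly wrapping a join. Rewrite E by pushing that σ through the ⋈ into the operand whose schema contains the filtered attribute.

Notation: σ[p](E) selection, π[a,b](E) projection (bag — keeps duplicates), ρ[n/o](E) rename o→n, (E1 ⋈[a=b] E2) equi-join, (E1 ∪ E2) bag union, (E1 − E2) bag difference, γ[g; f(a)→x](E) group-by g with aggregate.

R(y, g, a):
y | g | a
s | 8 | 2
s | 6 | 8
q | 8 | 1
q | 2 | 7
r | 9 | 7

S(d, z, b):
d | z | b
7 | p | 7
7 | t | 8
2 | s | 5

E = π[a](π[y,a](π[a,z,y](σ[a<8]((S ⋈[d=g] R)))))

σ filters on a, owned by the right side.
E' = π[a](π[y,a](π[a,z,y]((S ⋈[d=g] σ[a<8](R)))))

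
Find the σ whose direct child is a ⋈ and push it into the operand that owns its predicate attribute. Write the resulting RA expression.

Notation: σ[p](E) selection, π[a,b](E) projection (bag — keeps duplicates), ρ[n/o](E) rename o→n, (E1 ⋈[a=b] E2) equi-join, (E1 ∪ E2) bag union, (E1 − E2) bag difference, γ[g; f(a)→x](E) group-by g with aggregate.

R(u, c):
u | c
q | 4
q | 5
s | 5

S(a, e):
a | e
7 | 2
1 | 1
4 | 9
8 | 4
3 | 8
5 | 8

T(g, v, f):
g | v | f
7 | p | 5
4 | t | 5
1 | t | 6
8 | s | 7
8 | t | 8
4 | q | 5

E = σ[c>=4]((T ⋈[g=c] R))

σ filters on c, owned by the right side.
E' = (T ⋈[g=c] σ[c>=4](R))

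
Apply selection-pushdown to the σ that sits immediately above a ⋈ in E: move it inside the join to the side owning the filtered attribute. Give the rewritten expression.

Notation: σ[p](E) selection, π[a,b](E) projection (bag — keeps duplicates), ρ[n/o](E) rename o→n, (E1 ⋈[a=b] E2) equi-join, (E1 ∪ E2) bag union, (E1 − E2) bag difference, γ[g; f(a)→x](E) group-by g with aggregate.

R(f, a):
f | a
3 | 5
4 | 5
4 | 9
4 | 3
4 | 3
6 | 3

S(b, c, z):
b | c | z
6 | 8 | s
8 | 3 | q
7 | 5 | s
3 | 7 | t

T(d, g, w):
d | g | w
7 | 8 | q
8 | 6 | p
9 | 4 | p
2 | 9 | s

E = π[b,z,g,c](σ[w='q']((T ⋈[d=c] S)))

σ filters on w, owned by the left side.
E' = π[b,z,g,c]((σ[w='q'](T) ⋈[d=c] S))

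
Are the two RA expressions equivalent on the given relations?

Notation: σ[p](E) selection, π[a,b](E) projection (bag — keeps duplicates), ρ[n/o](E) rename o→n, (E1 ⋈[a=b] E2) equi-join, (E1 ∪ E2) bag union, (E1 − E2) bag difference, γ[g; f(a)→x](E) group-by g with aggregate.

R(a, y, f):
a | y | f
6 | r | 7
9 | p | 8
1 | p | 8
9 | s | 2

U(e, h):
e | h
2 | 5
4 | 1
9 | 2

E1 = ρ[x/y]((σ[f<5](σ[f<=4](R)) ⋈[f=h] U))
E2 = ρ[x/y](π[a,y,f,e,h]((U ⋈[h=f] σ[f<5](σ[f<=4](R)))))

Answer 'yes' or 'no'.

E1 stepwise |·|:
  R → 4
  σ[f<=4](R) → 1
  σ[f<5](σ[f<=4](R)) → 1
  U → 3
  (σ[f<5](σ[f<=4](R)) ⋈[f=h] U) → 1
  ρ[x/y]((σ[f<5](σ[f<=4](R)) ⋈[f=h] U)) → 1
E2 stepwise |·|:
  U → 3
  R → 4
  σ[f<=4](R) → 1
  σ[f<5](σ[f<=4](R)) → 1
  (U ⋈[h=f] σ[f<5](σ[f<=4](R))) → 1
  π[a,y,f,e,h]((U ⋈[h=f] σ[f<5](σ[f<=4](R)))) → 1
  ρ[x/y](π[a,y,f,e,h]((U ⋈[h=f] σ[f<5](σ[f<=4](R))))) → 1

E1 and E2 produce the same multiset:
a | x | f | e | h
9 | s | 2 | 9 | 2

yes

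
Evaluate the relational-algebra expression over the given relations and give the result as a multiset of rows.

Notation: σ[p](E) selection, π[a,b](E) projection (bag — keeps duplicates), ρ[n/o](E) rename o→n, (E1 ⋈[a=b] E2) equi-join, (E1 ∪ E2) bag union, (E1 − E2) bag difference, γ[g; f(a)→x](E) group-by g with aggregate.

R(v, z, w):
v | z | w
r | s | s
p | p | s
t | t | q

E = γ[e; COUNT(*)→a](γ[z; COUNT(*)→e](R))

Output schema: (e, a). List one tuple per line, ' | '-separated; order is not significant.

Per-node cardinality:
  R → 3
  γ[z; COUNT(*)→e](R) → 3
  γ[e; COUNT(*)→a](γ[z; COUNT(*)→e](R)) → 1

== RESULT ==
e | a
1 | 3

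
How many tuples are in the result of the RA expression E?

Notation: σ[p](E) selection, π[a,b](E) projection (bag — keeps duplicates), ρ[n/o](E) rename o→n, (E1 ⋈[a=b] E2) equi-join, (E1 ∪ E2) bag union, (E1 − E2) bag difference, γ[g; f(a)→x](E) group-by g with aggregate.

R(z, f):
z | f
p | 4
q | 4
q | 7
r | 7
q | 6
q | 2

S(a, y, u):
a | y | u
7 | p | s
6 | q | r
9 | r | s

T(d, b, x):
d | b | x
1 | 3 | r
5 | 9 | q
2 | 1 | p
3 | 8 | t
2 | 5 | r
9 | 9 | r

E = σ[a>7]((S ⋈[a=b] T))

Stepwise |·|:
  S → 3
  T → 6
  (S ⋈[a=b] T) → 2
  σ[a>7]((S ⋈[a=b] T)) → 2

|E| = 2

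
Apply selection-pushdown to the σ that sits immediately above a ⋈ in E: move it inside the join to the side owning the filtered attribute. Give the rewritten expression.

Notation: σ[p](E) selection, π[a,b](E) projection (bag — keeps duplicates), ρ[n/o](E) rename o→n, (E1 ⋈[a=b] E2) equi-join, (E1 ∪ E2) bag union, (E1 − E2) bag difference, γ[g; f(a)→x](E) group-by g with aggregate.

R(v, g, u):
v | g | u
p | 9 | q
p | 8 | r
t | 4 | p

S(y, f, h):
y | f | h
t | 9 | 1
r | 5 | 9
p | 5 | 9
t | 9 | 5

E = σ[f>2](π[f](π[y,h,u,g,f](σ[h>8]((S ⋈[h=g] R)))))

σ filters on h, owned by the left side.
E' = σ[f>2](π[f](π[y,h,u,g,f]((σ[h>8](S) ⋈[h=g] R))))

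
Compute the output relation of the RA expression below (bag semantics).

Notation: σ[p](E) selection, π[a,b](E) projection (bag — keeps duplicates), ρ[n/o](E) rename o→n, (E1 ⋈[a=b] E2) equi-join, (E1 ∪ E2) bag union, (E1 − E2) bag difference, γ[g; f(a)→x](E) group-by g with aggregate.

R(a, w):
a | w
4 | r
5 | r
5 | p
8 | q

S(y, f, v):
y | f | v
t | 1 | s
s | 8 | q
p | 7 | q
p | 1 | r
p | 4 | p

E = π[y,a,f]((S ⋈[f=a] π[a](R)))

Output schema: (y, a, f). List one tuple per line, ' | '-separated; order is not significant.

Per-node cardinality:
  S → 5
  R → 4
  π[a](R) → 4
  (S ⋈[f=a] π[a](R)) → 2
  π[y,a,f]((S ⋈[f=a] π[a](R))) → 2

== RESULT ==
y | a | f
p | 4 | 4
s | 8 | 8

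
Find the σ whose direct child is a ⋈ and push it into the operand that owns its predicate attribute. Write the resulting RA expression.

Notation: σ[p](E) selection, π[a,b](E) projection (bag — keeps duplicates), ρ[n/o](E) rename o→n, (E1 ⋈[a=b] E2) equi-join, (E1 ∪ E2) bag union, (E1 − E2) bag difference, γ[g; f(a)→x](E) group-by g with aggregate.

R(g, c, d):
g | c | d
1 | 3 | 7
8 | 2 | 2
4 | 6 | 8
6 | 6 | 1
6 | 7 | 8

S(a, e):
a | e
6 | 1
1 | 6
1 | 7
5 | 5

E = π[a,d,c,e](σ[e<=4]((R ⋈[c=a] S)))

σ filters on e, owned by the right side.
E' = π[a,d,c,e]((R ⋈[c=a] σ[e<=4](S)))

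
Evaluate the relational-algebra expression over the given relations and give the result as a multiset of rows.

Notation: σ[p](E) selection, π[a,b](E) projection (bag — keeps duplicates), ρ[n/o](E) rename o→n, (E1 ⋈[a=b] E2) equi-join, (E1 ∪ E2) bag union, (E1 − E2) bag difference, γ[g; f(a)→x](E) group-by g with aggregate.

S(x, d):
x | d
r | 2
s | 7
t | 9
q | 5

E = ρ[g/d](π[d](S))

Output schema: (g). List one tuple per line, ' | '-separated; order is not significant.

Per-node cardinality:
  S → 4
  π[d](S) → 4
  ρ[g/d](π[d](S)) → 4

== RESULT ==
g
2
5
7
9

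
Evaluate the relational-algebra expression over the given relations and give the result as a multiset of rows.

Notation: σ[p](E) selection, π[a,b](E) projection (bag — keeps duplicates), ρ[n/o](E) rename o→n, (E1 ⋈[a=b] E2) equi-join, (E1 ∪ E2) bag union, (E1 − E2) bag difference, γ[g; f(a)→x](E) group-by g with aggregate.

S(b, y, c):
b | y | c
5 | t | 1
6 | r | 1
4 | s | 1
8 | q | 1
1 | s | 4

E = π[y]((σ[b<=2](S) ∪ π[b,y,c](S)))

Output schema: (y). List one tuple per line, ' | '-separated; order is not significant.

Row counts bottom-up:
  S → 5
  σ[b<=2](S) → 1
  S → 5
  π[b,y,c](S) → 5
  (σ[b<=2](S) ∪ π[b,y,c](S)) → 6
  π[y]((σ[b<=2](S) ∪ π[b,y,c](S))) → 6

== RESULT ==
y
q
r
s
s
s
t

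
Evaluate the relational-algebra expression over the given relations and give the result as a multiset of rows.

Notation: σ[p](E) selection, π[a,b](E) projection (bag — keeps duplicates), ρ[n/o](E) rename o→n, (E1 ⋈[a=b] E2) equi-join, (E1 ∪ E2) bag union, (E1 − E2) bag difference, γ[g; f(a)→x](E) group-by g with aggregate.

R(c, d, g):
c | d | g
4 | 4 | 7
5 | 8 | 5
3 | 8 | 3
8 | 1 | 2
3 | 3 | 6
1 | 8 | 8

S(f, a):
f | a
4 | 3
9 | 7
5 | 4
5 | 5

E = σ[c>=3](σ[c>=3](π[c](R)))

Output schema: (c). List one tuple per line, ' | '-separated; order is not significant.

Row counts bottom-up:
  R → 6
  π[c](R) → 6
  σ[c>=3](π[c](R)) → 5
  σ[c>=3](σ[c>=3](π[c](R))) → 5

== RESULT ==
c
3
3
4
5
8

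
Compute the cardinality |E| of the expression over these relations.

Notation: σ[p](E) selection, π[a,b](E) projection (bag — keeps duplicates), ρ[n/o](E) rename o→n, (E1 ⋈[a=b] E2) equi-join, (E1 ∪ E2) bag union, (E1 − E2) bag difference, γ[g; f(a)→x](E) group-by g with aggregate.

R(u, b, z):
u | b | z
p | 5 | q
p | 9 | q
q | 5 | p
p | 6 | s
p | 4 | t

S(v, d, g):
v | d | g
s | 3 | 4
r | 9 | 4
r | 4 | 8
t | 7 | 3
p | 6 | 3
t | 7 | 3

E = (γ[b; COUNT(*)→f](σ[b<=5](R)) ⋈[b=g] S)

Row counts bottom-up:
  R → 5
  σ[b<=5](R) → 3
  γ[b; COUNT(*)→f](σ[b<=5](R)) → 2
  S → 6
  (γ[b; COUNT(*)→f](σ[b<=5](R)) ⋈[b=g] S) → 2

|E| = 2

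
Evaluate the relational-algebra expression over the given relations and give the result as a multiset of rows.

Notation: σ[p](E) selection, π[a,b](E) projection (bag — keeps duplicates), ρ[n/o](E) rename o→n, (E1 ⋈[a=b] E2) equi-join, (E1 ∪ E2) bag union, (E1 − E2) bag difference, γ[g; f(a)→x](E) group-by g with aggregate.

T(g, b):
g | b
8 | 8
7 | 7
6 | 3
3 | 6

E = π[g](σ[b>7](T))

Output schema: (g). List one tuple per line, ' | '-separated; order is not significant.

Subexpression sizes:
  T → 4
  σ[b>7](T) → 1
  π[g](σ[b>7](T)) → 1

== RESULT ==
g
8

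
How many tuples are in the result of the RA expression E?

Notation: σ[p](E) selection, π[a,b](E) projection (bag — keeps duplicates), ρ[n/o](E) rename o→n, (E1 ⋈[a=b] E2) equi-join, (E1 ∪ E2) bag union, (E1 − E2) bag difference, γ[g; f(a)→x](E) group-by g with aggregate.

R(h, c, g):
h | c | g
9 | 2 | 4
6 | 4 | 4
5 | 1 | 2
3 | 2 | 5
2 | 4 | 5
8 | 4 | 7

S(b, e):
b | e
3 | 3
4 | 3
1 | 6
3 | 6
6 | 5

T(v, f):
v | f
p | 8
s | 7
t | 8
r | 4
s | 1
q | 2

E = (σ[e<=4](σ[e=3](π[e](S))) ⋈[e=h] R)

Subexpression sizes:
  S → 5
  π[e](S) → 5
  σ[e=3](π[e](S)) → 2
  σ[e<=4](σ[e=3](π[e](S))) → 2
  R → 6
  (σ[e<=4](σ[e=3](π[e](S))) ⋈[e=h] R) → 2

|E| = 2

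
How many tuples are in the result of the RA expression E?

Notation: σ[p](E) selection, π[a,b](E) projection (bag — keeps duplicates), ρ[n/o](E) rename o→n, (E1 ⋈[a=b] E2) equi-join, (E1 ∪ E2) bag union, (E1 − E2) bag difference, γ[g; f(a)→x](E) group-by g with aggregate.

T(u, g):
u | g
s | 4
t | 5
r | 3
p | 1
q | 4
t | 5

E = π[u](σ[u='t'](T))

Per-node cardinality:
  T → 6
  σ[u='t'](T) → 2
  π[u](σ[u='t'](T)) → 2

|E| = 2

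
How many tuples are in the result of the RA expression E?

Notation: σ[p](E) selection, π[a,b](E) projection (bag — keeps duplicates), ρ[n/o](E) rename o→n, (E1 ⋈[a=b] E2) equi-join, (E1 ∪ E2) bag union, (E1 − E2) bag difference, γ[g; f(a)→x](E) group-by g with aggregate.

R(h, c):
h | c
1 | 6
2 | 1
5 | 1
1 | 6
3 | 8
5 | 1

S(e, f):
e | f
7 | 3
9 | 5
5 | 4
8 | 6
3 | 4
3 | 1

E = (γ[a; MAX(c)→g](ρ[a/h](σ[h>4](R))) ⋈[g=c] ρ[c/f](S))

Per-node cardinality:
  R → 6
  σ[h>4](R) → 2
  ρ[a/h](σ[h>4](R)) → 2
  γ[a; MAX(c)→g](ρ[a/h](σ[h>4](R))) → 1
  S → 6
  ρ[c/f](S) → 6
  (γ[a; MAX(c)→g](ρ[a/h](σ[h>4](R))) ⋈[g=c] ρ[c/f](S)) → 1

|E| = 1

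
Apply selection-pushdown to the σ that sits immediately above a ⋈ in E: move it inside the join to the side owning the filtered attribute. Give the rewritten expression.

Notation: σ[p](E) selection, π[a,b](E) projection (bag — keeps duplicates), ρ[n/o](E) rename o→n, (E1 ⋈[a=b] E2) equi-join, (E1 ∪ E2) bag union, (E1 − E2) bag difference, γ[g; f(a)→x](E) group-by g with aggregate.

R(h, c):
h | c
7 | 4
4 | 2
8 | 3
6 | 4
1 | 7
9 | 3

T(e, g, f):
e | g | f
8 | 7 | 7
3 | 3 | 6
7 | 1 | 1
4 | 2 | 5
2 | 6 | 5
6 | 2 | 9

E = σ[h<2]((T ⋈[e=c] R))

σ filters on h, owned by the right side.
E' = (T ⋈[e=c] σ[h<2](R))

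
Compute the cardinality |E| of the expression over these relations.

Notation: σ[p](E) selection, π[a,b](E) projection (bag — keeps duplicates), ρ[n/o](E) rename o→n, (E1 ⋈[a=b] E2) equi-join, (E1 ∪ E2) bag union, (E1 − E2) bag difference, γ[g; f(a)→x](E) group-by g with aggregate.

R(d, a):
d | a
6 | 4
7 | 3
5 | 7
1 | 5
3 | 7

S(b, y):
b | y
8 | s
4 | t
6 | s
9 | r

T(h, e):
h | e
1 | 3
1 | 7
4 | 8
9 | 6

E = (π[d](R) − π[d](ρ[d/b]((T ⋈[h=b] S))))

Subexpression sizes:
  R → 5
  π[d](R) → 5
  T → 4
  S → 4
  (T ⋈[h=b] S) → 2
  ρ[d/b]((T ⋈[h=b] S)) → 2
  π[d](ρ[d/b]((T ⋈[h=b] S))) → 2
  (π[d](R) − π[d](ρ[d/b]((T ⋈[h=b] S)))) → 5

|E| = 5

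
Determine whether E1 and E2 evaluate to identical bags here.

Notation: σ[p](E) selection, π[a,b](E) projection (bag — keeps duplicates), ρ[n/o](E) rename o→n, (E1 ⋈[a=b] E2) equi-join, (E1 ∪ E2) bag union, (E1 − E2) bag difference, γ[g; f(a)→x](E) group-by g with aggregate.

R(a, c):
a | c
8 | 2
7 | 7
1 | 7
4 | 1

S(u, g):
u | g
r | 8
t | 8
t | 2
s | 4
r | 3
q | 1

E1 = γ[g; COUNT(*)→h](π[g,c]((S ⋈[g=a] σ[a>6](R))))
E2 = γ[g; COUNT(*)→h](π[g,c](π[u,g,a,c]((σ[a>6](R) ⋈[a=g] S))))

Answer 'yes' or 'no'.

E1 row counts bottom-up:
  S → 6
  R → 4
  σ[a>6](R) → 2
  (S ⋈[g=a] σ[a>6](R)) → 2
  π[g,c]((S ⋈[g=a] σ[a>6](R))) → 2
  γ[g; COUNT(*)→h](π[g,c]((S ⋈[g=a] σ[a>6](R)))) → 1
E2 row counts bottom-up:
  R → 4
  σ[a>6](R) → 2
  S → 6
  (σ[a>6](R) ⋈[a=g] S) → 2
  π[u,g,a,c]((σ[a>6](R) ⋈[a=g] S)) → 2
  π[g,c](π[u,g,a,c]((σ[a>6](R) ⋈[a=g] S))) → 2
  γ[g; COUNT(*)→h](π[g,c](π[u,g,a,c]((σ[a>6](R) ⋈[a=g] S)))) → 1

E1 and E2 produce the same multiset:
g | h
8 | 2

yes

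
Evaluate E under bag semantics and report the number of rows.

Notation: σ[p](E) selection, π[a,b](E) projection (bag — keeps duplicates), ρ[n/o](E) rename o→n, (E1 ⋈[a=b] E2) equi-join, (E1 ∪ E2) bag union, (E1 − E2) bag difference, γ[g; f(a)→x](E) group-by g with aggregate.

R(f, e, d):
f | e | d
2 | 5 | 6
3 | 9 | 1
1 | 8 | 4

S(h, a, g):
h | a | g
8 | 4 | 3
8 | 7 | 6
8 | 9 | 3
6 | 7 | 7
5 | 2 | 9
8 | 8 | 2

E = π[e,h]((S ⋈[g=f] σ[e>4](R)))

Stepwise |·|:
  S → 6
  R → 3
  σ[e>4](R) → 3
  (S ⋈[g=f] σ[e>4](R)) → 3
  π[e,h]((S ⋈[g=f] σ[e>4](R))) → 3

|E| = 3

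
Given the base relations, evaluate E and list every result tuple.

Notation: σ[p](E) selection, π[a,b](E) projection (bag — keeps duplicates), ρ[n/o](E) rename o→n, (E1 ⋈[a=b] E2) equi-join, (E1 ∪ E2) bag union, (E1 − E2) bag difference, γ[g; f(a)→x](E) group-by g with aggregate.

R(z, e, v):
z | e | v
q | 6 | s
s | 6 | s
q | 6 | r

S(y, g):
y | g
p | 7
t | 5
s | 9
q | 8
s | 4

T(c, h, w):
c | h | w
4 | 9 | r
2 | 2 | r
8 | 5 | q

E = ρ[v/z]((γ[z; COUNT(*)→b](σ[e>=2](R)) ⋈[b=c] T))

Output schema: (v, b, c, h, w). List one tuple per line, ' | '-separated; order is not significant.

Subexpression sizes:
  R → 3
  σ[e>=2](R) → 3
  γ[z; COUNT(*)→b](σ[e>=2](R)) → 2
  T → 3
  (γ[z; COUNT(*)→b](σ[e>=2](R)) ⋈[b=c] T) → 1
  ρ[v/z]((γ[z; COUNT(*)→b](σ[e>=2](R)) ⋈[b=c] T)) → 1

== RESULT ==
v | b | c | h | w
q | 2 | 2 | 2 | r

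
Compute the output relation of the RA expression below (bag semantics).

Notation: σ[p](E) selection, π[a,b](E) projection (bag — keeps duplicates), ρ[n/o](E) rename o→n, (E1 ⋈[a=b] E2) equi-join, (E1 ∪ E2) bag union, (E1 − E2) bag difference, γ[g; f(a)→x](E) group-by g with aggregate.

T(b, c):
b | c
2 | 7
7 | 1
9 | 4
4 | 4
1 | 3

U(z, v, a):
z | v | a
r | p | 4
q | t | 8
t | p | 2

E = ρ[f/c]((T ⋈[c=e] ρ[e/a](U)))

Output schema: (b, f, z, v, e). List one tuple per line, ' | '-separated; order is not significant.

Subexpression sizes:
  T → 5
  U → 3
  ρ[e/a](U) → 3
  (T ⋈[c=e] ρ[e/a](U)) → 2
  ρ[f/c]((T ⋈[c=e] ρ[e/a](U))) → 2

== RESULT ==
b | f | z | v | e
4 | 4 | r | p | 4
9 | 4 | r | p | 4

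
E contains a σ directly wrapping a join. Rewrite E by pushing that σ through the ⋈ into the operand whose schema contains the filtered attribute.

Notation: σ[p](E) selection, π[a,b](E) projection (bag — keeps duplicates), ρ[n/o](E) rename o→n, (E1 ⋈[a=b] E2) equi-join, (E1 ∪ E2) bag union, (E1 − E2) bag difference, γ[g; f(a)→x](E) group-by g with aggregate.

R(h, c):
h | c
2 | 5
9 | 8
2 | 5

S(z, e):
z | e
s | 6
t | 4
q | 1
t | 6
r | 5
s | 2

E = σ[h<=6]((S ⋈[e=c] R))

σ filters on h, owned by the right side.
E' = (S ⋈[e=c] σ[h<=6](R))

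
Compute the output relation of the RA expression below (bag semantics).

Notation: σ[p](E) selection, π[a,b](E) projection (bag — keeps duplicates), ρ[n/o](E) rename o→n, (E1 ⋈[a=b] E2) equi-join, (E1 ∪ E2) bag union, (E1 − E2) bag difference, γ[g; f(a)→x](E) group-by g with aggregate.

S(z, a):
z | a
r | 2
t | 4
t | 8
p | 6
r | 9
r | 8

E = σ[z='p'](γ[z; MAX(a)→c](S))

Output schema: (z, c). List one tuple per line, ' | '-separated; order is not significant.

Stepwise |·|:
  S → 6
  γ[z; MAX(a)→c](S) → 3
  σ[z='p'](γ[z; MAX(a)→c](S)) → 1

== RESULT ==
z | c
p | 6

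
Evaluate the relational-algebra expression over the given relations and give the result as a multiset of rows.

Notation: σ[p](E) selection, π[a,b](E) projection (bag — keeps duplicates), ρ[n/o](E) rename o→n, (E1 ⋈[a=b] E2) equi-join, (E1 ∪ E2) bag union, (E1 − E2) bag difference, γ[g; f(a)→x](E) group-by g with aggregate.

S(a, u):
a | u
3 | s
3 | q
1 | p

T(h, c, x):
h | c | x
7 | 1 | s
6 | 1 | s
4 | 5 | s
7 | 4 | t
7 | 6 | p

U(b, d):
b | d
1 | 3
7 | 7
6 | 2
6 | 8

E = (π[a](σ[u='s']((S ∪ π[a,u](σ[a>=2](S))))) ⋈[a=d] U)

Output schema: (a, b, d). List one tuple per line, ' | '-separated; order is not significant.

Stepwise |·|:
  S → 3
  S → 3
  σ[a>=2](S) → 2
  π[a,u](σ[a>=2](S)) → 2
  (S ∪ π[a,u](σ[a>=2](S))) → 5
  σ[u='s']((S ∪ π[a,u](σ[a>=2](S)))) → 2
  π[a](σ[u='s']((S ∪ π[a,u](σ[a>=2](S))))) → 2
  U → 4
  (π[a](σ[u='s']((S ∪ π[a,u](σ[a>=2](S))))) ⋈[a=d] U) → 2

== RESULT ==
a | b | d
3 | 1 | 3
3 | 1 | 3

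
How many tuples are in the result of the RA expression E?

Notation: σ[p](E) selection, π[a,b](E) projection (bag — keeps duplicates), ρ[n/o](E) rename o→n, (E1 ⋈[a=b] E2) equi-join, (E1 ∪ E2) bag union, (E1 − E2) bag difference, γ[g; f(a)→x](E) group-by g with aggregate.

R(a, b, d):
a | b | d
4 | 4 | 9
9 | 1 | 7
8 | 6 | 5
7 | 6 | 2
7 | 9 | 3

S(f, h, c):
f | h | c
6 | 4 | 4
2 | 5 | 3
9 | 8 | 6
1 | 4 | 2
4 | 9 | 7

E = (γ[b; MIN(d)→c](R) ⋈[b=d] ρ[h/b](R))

Per-node cardinality:
  R → 5
  γ[b; MIN(d)→c](R) → 4
  R → 5
  ρ[h/b](R) → 5
  (γ[b; MIN(d)→c](R) ⋈[b=d] ρ[h/b](R)) → 1

|E| = 1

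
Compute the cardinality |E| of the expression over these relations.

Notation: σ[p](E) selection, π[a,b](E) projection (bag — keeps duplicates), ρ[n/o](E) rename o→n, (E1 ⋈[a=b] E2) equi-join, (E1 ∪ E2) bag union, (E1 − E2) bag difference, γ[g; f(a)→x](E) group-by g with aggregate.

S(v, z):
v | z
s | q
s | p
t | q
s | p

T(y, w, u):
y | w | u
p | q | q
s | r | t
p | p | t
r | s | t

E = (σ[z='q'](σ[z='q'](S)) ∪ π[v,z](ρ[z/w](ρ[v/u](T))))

Subexpression sizes:
  S → 4
  σ[z='q'](S) → 2
  σ[z='q'](σ[z='q'](S)) → 2
  T → 4
  ρ[v/u](T) → 4
  ρ[z/w](ρ[v/u](T)) → 4
  π[v,z](ρ[z/w](ρ[v/u](T))) → 4
  (σ[z='q'](σ[z='q'](S)) ∪ π[v,z](ρ[z/w](ρ[v/u](T)))) → 6

|E| = 6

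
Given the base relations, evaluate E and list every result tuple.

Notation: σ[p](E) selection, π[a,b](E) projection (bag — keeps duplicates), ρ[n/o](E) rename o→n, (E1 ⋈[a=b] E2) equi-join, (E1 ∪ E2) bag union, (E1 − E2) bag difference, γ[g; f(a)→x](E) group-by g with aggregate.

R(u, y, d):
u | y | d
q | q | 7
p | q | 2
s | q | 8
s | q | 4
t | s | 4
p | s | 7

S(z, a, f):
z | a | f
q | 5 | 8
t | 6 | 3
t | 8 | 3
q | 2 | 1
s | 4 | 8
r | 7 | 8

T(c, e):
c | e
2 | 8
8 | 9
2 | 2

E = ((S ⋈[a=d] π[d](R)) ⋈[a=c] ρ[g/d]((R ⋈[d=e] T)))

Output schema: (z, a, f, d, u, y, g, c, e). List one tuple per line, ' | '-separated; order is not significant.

Row counts bottom-up:
  S → 6
  R → 6
  π[d](R) → 6
  (S ⋈[a=d] π[d](R)) → 6
  R → 6
  T → 3
  (R ⋈[d=e] T) → 2
  ρ[g/d]((R ⋈[d=e] T)) → 2
  ((S ⋈[a=d] π[d](R)) ⋈[a=c] ρ[g/d]((R ⋈[d=e] T))) → 2

== RESULT ==
z | a | f | d | u | y | g | c | e
q | 2 | 1 | 2 | p | q | 2 | 2 | 2
q | 2 | 1 | 2 | s | q | 8 | 2 | 8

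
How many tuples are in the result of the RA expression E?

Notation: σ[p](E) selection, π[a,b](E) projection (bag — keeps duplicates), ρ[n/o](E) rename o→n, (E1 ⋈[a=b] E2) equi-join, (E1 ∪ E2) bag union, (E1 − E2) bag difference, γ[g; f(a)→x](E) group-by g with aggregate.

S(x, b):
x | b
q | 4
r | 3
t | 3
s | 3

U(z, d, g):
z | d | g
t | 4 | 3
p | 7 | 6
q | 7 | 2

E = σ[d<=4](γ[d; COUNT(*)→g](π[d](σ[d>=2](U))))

Row counts bottom-up:
  U → 3
  σ[d>=2](U) → 3
  π[d](σ[d>=2](U)) → 3
  γ[d; COUNT(*)→g](π[d](σ[d>=2](U))) → 2
  σ[d<=4](γ[d; COUNT(*)→g](π[d](σ[d>=2](U)))) → 1

|E| = 1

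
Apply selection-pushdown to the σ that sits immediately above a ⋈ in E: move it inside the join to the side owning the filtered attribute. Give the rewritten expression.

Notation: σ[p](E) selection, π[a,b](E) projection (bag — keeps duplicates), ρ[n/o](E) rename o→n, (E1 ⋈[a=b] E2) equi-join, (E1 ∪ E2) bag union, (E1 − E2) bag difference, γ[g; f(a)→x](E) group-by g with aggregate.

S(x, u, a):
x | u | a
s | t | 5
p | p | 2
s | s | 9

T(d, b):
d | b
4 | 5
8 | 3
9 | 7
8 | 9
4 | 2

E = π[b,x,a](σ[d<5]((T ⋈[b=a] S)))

σ filters on d, owned by the left side.
E' = π[b,x,a]((σ[d<5](T) ⋈[b=a] S))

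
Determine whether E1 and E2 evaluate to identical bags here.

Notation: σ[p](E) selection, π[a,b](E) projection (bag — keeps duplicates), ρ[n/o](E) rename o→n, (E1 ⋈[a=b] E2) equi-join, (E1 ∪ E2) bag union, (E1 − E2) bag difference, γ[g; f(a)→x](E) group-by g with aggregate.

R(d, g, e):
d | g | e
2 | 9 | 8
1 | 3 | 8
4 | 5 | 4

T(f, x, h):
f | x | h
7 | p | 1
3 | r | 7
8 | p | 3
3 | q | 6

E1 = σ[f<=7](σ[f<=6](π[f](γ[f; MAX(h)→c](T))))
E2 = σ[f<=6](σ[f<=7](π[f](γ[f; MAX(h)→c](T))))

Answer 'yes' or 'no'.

E1 stepwise |·|:
  T → 4
  γ[f; MAX(h)→c](T) → 3
  π[f](γ[f; MAX(h)→c](T)) → 3
  σ[f<=6](π[f](γ[f; MAX(h)→c](T))) → 1
  σ[f<=7](σ[f<=6](π[f](γ[f; MAX(h)→c](T)))) → 1
E2 stepwise |·|:
  T → 4
  γ[f; MAX(h)→c](T) → 3
  π[f](γ[f; MAX(h)→c](T)) → 3
  σ[f<=7](π[f](γ[f; MAX(h)→c](T))) → 2
  σ[f<=6](σ[f<=7](π[f](γ[f; MAX(h)→c](T)))) → 1

E1 and E2 produce the same multiset:
f
3

yes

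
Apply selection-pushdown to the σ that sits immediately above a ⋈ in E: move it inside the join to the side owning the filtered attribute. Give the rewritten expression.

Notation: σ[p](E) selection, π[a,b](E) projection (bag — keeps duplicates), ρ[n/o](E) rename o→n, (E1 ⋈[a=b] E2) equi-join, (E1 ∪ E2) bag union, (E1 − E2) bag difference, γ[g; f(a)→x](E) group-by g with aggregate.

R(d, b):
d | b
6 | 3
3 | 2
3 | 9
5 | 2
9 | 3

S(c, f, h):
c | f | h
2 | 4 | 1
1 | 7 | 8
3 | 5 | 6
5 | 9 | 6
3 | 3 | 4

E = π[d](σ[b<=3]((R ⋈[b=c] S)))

σ filters on b, owned by the left side.
E' = π[d]((σ[b<=3](R) ⋈[b=c] S))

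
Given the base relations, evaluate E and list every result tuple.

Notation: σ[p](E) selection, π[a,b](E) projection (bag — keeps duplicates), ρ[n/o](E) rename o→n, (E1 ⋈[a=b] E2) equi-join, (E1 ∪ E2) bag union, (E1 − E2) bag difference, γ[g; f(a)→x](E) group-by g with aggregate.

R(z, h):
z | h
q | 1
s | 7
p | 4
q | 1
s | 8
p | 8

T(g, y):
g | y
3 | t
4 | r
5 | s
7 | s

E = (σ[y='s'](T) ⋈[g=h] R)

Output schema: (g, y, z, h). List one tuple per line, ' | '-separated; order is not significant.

Subexpression sizes:
  T → 4
  σ[y='s'](T) → 2
  R → 6
  (σ[y='s'](T) ⋈[g=h] R) → 1

== RESULT ==
g | y | z | h
7 | s | s | 7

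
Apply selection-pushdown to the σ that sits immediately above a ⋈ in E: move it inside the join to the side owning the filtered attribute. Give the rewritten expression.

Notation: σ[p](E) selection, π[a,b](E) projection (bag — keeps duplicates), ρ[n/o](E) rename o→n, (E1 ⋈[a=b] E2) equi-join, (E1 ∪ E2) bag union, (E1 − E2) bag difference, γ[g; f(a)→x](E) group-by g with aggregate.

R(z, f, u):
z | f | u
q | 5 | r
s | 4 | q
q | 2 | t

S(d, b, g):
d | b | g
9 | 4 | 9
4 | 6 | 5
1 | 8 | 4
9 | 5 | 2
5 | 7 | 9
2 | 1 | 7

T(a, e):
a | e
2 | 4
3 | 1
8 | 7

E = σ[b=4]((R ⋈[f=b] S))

σ filters on b, owned by the right side.
E' = (R ⋈[f=b] σ[b=4](S))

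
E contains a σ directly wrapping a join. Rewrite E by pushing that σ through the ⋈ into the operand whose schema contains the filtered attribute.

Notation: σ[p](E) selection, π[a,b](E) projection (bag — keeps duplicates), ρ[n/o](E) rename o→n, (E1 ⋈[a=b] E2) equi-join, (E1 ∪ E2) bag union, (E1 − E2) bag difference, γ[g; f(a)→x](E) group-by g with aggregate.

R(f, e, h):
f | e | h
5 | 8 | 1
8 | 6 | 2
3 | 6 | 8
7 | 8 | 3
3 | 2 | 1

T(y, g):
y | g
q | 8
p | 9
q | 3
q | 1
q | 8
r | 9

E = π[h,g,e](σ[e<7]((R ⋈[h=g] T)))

σ filters on e, owned by the left side.
E' = π[h,g,e]((σ[e<7](R) ⋈[h=g] T))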